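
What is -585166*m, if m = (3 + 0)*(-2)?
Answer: 3510996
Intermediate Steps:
m = -6 (m = 3*(-2) = -6)
-585166*m = -585166*(-6) = 3510996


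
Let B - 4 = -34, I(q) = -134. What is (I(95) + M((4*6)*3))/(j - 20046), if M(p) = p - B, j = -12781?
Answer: 32/32827 ≈ 0.00097481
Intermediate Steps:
B = -30 (B = 4 - 34 = -30)
M(p) = 30 + p (M(p) = p - 1*(-30) = p + 30 = 30 + p)
(I(95) + M((4*6)*3))/(j - 20046) = (-134 + (30 + (4*6)*3))/(-12781 - 20046) = (-134 + (30 + 24*3))/(-32827) = (-134 + (30 + 72))*(-1/32827) = (-134 + 102)*(-1/32827) = -32*(-1/32827) = 32/32827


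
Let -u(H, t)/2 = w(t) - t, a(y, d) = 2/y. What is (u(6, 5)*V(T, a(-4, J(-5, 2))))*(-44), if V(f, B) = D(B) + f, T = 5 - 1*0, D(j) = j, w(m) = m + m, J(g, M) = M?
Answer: 1980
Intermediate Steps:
w(m) = 2*m
u(H, t) = -2*t (u(H, t) = -2*(2*t - t) = -2*t)
T = 5 (T = 5 + 0 = 5)
V(f, B) = B + f
(u(6, 5)*V(T, a(-4, J(-5, 2))))*(-44) = ((-2*5)*(2/(-4) + 5))*(-44) = -10*(2*(-¼) + 5)*(-44) = -10*(-½ + 5)*(-44) = -10*9/2*(-44) = -45*(-44) = 1980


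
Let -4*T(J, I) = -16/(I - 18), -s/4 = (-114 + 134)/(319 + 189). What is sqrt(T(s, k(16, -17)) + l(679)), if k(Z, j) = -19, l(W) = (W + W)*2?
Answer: 2*sqrt(929514)/37 ≈ 52.114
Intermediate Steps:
l(W) = 4*W (l(W) = (2*W)*2 = 4*W)
s = -20/127 (s = -4*(-114 + 134)/(319 + 189) = -80/508 = -4*5/127 = -20/127 ≈ -0.15748)
T(J, I) = 4/(-18 + I) (T(J, I) = -(-4)/(I - 18) = -(-4)/(-18 + I) = 4/(-18 + I))
sqrt(T(s, k(16, -17)) + l(679)) = sqrt(4/(-18 - 19) + 4*679) = sqrt(4/(-37) + 2716) = sqrt(4*(-1/37) + 2716) = sqrt(-4/37 + 2716) = sqrt(100488/37) = 2*sqrt(929514)/37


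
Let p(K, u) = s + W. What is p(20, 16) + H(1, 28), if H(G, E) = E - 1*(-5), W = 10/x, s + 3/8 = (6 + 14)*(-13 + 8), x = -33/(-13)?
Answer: -16747/264 ≈ -63.436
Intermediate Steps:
x = 33/13 (x = -33*(-1/13) = 33/13 ≈ 2.5385)
s = -803/8 (s = -3/8 + (6 + 14)*(-13 + 8) = -3/8 + 20*(-5) = -3/8 - 100 = -803/8 ≈ -100.38)
W = 130/33 (W = 10/(33/13) = 10*(13/33) = 130/33 ≈ 3.9394)
H(G, E) = 5 + E (H(G, E) = E + 5 = 5 + E)
p(K, u) = -25459/264 (p(K, u) = -803/8 + 130/33 = -25459/264)
p(20, 16) + H(1, 28) = -25459/264 + (5 + 28) = -25459/264 + 33 = -16747/264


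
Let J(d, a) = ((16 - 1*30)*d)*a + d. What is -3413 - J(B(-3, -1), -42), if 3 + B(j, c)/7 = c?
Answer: 13079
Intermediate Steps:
B(j, c) = -21 + 7*c
J(d, a) = d - 14*a*d (J(d, a) = ((16 - 30)*d)*a + d = (-14*d)*a + d = -14*a*d + d = d - 14*a*d)
-3413 - J(B(-3, -1), -42) = -3413 - (-21 + 7*(-1))*(1 - 14*(-42)) = -3413 - (-21 - 7)*(1 + 588) = -3413 - (-28)*589 = -3413 - 1*(-16492) = -3413 + 16492 = 13079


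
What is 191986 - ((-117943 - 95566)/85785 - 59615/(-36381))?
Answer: 199726741566988/1040314695 ≈ 1.9199e+5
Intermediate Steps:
191986 - ((-117943 - 95566)/85785 - 59615/(-36381)) = 191986 - (-213509*1/85785 - 59615*(-1/36381)) = 191986 - (-213509/85785 + 59615/36381) = 191986 - 1*(-884532718/1040314695) = 191986 + 884532718/1040314695 = 199726741566988/1040314695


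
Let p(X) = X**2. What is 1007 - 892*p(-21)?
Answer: -392365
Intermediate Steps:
1007 - 892*p(-21) = 1007 - 892*(-21)**2 = 1007 - 892*441 = 1007 - 393372 = -392365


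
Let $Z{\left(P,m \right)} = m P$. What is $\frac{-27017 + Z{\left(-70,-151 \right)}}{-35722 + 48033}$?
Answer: $- \frac{16447}{12311} \approx -1.336$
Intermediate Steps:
$Z{\left(P,m \right)} = P m$
$\frac{-27017 + Z{\left(-70,-151 \right)}}{-35722 + 48033} = \frac{-27017 - -10570}{-35722 + 48033} = \frac{-27017 + 10570}{12311} = \left(-16447\right) \frac{1}{12311} = - \frac{16447}{12311}$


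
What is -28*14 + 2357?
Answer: 1965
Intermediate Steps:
-28*14 + 2357 = -392 + 2357 = 1965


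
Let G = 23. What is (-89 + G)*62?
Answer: -4092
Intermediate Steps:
(-89 + G)*62 = (-89 + 23)*62 = -66*62 = -4092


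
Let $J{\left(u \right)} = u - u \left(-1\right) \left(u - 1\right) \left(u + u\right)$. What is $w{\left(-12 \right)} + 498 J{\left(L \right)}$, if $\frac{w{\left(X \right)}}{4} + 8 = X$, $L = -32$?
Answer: $-33672848$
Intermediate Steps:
$w{\left(X \right)} = -32 + 4 X$
$J{\left(u \right)} = u + 2 u^{2} \left(-1 + u\right)$ ($J{\left(u \right)} = u - - u \left(-1 + u\right) 2 u = u - - u 2 u \left(-1 + u\right) = u - - 2 u^{2} \left(-1 + u\right) = u + 2 u^{2} \left(-1 + u\right)$)
$w{\left(-12 \right)} + 498 J{\left(L \right)} = \left(-32 + 4 \left(-12\right)\right) + 498 \left(- 32 \left(1 - -64 + 2 \left(-32\right)^{2}\right)\right) = \left(-32 - 48\right) + 498 \left(- 32 \left(1 + 64 + 2 \cdot 1024\right)\right) = -80 + 498 \left(- 32 \left(1 + 64 + 2048\right)\right) = -80 + 498 \left(\left(-32\right) 2113\right) = -80 + 498 \left(-67616\right) = -80 - 33672768 = -33672848$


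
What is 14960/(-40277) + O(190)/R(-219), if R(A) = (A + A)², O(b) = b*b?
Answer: -353996635/1931725197 ≈ -0.18325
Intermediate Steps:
O(b) = b²
R(A) = 4*A² (R(A) = (2*A)² = 4*A²)
14960/(-40277) + O(190)/R(-219) = 14960/(-40277) + 190²/((4*(-219)²)) = 14960*(-1/40277) + 36100/((4*47961)) = -14960/40277 + 36100/191844 = -14960/40277 + 36100*(1/191844) = -14960/40277 + 9025/47961 = -353996635/1931725197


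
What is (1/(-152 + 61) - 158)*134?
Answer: -1926786/91 ≈ -21173.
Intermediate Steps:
(1/(-152 + 61) - 158)*134 = (1/(-91) - 158)*134 = (-1/91 - 158)*134 = -14379/91*134 = -1926786/91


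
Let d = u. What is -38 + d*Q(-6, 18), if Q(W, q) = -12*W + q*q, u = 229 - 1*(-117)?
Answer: 136978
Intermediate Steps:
u = 346 (u = 229 + 117 = 346)
d = 346
Q(W, q) = q² - 12*W (Q(W, q) = -12*W + q² = q² - 12*W)
-38 + d*Q(-6, 18) = -38 + 346*(18² - 12*(-6)) = -38 + 346*(324 + 72) = -38 + 346*396 = -38 + 137016 = 136978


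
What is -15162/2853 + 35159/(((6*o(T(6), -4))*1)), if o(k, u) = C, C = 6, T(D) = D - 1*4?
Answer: 11084755/11412 ≈ 971.32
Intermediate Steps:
T(D) = -4 + D (T(D) = D - 4 = -4 + D)
o(k, u) = 6
-15162/2853 + 35159/(((6*o(T(6), -4))*1)) = -15162/2853 + 35159/(((6*6)*1)) = -15162*1/2853 + 35159/((36*1)) = -5054/951 + 35159/36 = 11084755/11412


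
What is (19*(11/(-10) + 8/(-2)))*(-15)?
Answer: 2907/2 ≈ 1453.5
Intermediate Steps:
(19*(11/(-10) + 8/(-2)))*(-15) = (19*(11*(-⅒) + 8*(-½)))*(-15) = (19*(-11/10 - 4))*(-15) = (19*(-51/10))*(-15) = -969/10*(-15) = 2907/2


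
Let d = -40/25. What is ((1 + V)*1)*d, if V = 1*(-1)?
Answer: 0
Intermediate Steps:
V = -1
d = -8/5 (d = -40*1/25 = -8/5 ≈ -1.6000)
((1 + V)*1)*d = ((1 - 1)*1)*(-8/5) = (0*1)*(-8/5) = 0*(-8/5) = 0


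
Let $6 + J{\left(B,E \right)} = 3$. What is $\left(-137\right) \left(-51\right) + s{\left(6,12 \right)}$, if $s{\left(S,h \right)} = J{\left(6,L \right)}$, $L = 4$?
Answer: $6984$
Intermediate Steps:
$J{\left(B,E \right)} = -3$ ($J{\left(B,E \right)} = -6 + 3 = -3$)
$s{\left(S,h \right)} = -3$
$\left(-137\right) \left(-51\right) + s{\left(6,12 \right)} = \left(-137\right) \left(-51\right) - 3 = 6987 - 3 = 6984$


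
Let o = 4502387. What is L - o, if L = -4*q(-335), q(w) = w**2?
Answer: -4951287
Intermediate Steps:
L = -448900 (L = -4*(-335)**2 = -4*112225 = -448900)
L - o = -448900 - 1*4502387 = -448900 - 4502387 = -4951287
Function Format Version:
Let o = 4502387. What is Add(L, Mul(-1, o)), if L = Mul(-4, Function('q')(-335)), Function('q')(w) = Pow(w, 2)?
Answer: -4951287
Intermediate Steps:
L = -448900 (L = Mul(-4, Pow(-335, 2)) = Mul(-4, 112225) = -448900)
Add(L, Mul(-1, o)) = Add(-448900, Mul(-1, 4502387)) = Add(-448900, -4502387) = -4951287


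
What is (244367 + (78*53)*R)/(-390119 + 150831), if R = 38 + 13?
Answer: -455201/239288 ≈ -1.9023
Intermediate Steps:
R = 51
(244367 + (78*53)*R)/(-390119 + 150831) = (244367 + (78*53)*51)/(-390119 + 150831) = (244367 + 4134*51)/(-239288) = (244367 + 210834)*(-1/239288) = 455201*(-1/239288) = -455201/239288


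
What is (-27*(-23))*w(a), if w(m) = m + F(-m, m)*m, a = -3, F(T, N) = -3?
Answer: 3726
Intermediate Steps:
w(m) = -2*m (w(m) = m - 3*m = -2*m)
(-27*(-23))*w(a) = (-27*(-23))*(-2*(-3)) = 621*6 = 3726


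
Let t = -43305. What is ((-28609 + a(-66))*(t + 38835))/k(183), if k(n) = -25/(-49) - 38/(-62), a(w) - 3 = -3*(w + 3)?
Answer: 96474720405/853 ≈ 1.1310e+8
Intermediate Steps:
a(w) = -6 - 3*w (a(w) = 3 - 3*(w + 3) = 3 - 3*(3 + w) = 3 + (-9 - 3*w) = -6 - 3*w)
k(n) = 1706/1519 (k(n) = -25*(-1/49) - 38*(-1/62) = 25/49 + 19/31 = 1706/1519)
((-28609 + a(-66))*(t + 38835))/k(183) = ((-28609 + (-6 - 3*(-66)))*(-43305 + 38835))/(1706/1519) = ((-28609 + (-6 + 198))*(-4470))*(1519/1706) = ((-28609 + 192)*(-4470))*(1519/1706) = -28417*(-4470)*(1519/1706) = 127023990*(1519/1706) = 96474720405/853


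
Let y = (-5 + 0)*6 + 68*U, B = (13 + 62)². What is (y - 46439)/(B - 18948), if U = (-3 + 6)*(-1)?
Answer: 46673/13323 ≈ 3.5032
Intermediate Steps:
U = -3 (U = 3*(-1) = -3)
B = 5625 (B = 75² = 5625)
y = -234 (y = (-5 + 0)*6 + 68*(-3) = -5*6 - 204 = -30 - 204 = -234)
(y - 46439)/(B - 18948) = (-234 - 46439)/(5625 - 18948) = -46673/(-13323) = -46673*(-1/13323) = 46673/13323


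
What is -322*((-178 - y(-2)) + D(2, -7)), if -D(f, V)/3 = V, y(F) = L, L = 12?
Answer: 54418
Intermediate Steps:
y(F) = 12
D(f, V) = -3*V
-322*((-178 - y(-2)) + D(2, -7)) = -322*((-178 - 1*12) - 3*(-7)) = -322*((-178 - 12) + 21) = -322*(-190 + 21) = -322*(-169) = 54418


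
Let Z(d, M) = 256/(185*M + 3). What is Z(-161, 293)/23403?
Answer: 4/19822341 ≈ 2.0179e-7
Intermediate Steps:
Z(d, M) = 256/(3 + 185*M)
Z(-161, 293)/23403 = (256/(3 + 185*293))/23403 = (256/(3 + 54205))*(1/23403) = (256/54208)*(1/23403) = (256*(1/54208))*(1/23403) = (4/847)*(1/23403) = 4/19822341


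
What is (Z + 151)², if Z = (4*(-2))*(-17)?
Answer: 82369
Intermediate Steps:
Z = 136 (Z = -8*(-17) = 136)
(Z + 151)² = (136 + 151)² = 287² = 82369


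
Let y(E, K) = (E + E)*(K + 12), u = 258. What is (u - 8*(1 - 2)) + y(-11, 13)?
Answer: -284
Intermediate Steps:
y(E, K) = 2*E*(12 + K) (y(E, K) = (2*E)*(12 + K) = 2*E*(12 + K))
(u - 8*(1 - 2)) + y(-11, 13) = (258 - 8*(1 - 2)) + 2*(-11)*(12 + 13) = (258 - 8*(-1)) + 2*(-11)*25 = (258 + 8) - 550 = 266 - 550 = -284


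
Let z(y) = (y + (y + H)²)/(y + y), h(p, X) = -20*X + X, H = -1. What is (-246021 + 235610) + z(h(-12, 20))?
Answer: -8057141/760 ≈ -10602.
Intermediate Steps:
h(p, X) = -19*X
z(y) = (y + (-1 + y)²)/(2*y) (z(y) = (y + (y - 1)²)/(y + y) = (y + (-1 + y)²)/((2*y)) = (y + (-1 + y)²)*(1/(2*y)) = (y + (-1 + y)²)/(2*y))
(-246021 + 235610) + z(h(-12, 20)) = (-246021 + 235610) + (-19*20 + (-1 - 19*20)²)/(2*((-19*20))) = -10411 + (½)*(-380 + (-1 - 380)²)/(-380) = -10411 + (½)*(-1/380)*(-380 + (-381)²) = -10411 + (½)*(-1/380)*(-380 + 145161) = -10411 + (½)*(-1/380)*144781 = -10411 - 144781/760 = -8057141/760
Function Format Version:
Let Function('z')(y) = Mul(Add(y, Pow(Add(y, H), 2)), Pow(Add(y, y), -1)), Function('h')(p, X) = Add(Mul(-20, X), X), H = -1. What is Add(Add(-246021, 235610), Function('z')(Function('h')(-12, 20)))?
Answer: Rational(-8057141, 760) ≈ -10602.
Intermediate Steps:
Function('h')(p, X) = Mul(-19, X)
Function('z')(y) = Mul(Rational(1, 2), Pow(y, -1), Add(y, Pow(Add(-1, y), 2))) (Function('z')(y) = Mul(Add(y, Pow(Add(y, -1), 2)), Pow(Add(y, y), -1)) = Mul(Add(y, Pow(Add(-1, y), 2)), Pow(Mul(2, y), -1)) = Mul(Add(y, Pow(Add(-1, y), 2)), Mul(Rational(1, 2), Pow(y, -1))) = Mul(Rational(1, 2), Pow(y, -1), Add(y, Pow(Add(-1, y), 2))))
Add(Add(-246021, 235610), Function('z')(Function('h')(-12, 20))) = Add(Add(-246021, 235610), Mul(Rational(1, 2), Pow(Mul(-19, 20), -1), Add(Mul(-19, 20), Pow(Add(-1, Mul(-19, 20)), 2)))) = Add(-10411, Mul(Rational(1, 2), Pow(-380, -1), Add(-380, Pow(Add(-1, -380), 2)))) = Add(-10411, Mul(Rational(1, 2), Rational(-1, 380), Add(-380, Pow(-381, 2)))) = Add(-10411, Mul(Rational(1, 2), Rational(-1, 380), Add(-380, 145161))) = Add(-10411, Mul(Rational(1, 2), Rational(-1, 380), 144781)) = Add(-10411, Rational(-144781, 760)) = Rational(-8057141, 760)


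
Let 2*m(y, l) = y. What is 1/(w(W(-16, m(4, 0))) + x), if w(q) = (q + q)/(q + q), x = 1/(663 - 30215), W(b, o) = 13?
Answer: 29552/29551 ≈ 1.0000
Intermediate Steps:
m(y, l) = y/2
x = -1/29552 (x = 1/(-29552) = -1/29552 ≈ -3.3839e-5)
w(q) = 1 (w(q) = (2*q)/((2*q)) = (2*q)*(1/(2*q)) = 1)
1/(w(W(-16, m(4, 0))) + x) = 1/(1 - 1/29552) = 1/(29551/29552) = 29552/29551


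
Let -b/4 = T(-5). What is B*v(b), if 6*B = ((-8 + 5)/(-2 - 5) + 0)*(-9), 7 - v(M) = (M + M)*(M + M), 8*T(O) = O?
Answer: 81/7 ≈ 11.571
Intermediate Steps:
T(O) = O/8
b = 5/2 (b = -(-5)/2 = -4*(-5/8) = 5/2 ≈ 2.5000)
v(M) = 7 - 4*M**2 (v(M) = 7 - (M + M)*(M + M) = 7 - 2*M*2*M = 7 - 4*M**2)
B = -9/14 (B = (((-8 + 5)/(-2 - 5) + 0)*(-9))/6 = ((-3/(-7) + 0)*(-9))/6 = ((-3*(-1/7) + 0)*(-9))/6 = ((3/7 + 0)*(-9))/6 = ((3/7)*(-9))/6 = (1/6)*(-27/7) = -9/14 ≈ -0.64286)
B*v(b) = -9*(7 - 4*(5/2)**2)/14 = -9*(7 - 4*25/4)/14 = -9*(7 - 25)/14 = -9/14*(-18) = 81/7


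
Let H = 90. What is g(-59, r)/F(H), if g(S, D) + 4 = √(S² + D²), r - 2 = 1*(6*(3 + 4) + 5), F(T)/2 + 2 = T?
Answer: -1/44 + √5882/176 ≈ 0.41304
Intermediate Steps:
F(T) = -4 + 2*T
r = 49 (r = 2 + 1*(6*(3 + 4) + 5) = 2 + 1*(6*7 + 5) = 2 + 1*(42 + 5) = 2 + 1*47 = 2 + 47 = 49)
g(S, D) = -4 + √(D² + S²) (g(S, D) = -4 + √(S² + D²) = -4 + √(D² + S²))
g(-59, r)/F(H) = (-4 + √(49² + (-59)²))/(-4 + 2*90) = (-4 + √(2401 + 3481))/(-4 + 180) = (-4 + √5882)/176 = (-4 + √5882)*(1/176) = -1/44 + √5882/176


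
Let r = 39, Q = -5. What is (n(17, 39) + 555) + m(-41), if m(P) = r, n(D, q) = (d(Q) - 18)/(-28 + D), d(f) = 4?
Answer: 6548/11 ≈ 595.27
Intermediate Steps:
n(D, q) = -14/(-28 + D) (n(D, q) = (4 - 18)/(-28 + D) = -14/(-28 + D))
m(P) = 39
(n(17, 39) + 555) + m(-41) = (-14/(-28 + 17) + 555) + 39 = (-14/(-11) + 555) + 39 = (-14*(-1/11) + 555) + 39 = (14/11 + 555) + 39 = 6119/11 + 39 = 6548/11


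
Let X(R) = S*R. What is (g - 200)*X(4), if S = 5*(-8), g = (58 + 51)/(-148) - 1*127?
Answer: 1940200/37 ≈ 52438.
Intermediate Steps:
g = -18905/148 (g = 109*(-1/148) - 127 = -109/148 - 127 = -18905/148 ≈ -127.74)
S = -40
X(R) = -40*R
(g - 200)*X(4) = (-18905/148 - 200)*(-40*4) = -48505/148*(-160) = 1940200/37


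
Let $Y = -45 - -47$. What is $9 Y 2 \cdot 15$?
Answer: $540$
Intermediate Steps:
$Y = 2$ ($Y = -45 + 47 = 2$)
$9 Y 2 \cdot 15 = 9 \cdot 2 \cdot 2 \cdot 15 = 18 \cdot 30 = 540$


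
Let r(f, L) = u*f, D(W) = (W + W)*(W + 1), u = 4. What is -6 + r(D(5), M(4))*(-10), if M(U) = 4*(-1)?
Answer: -2406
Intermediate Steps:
M(U) = -4
D(W) = 2*W*(1 + W) (D(W) = (2*W)*(1 + W) = 2*W*(1 + W))
r(f, L) = 4*f
-6 + r(D(5), M(4))*(-10) = -6 + (4*(2*5*(1 + 5)))*(-10) = -6 + (4*(2*5*6))*(-10) = -6 + (4*60)*(-10) = -6 + 240*(-10) = -6 - 2400 = -2406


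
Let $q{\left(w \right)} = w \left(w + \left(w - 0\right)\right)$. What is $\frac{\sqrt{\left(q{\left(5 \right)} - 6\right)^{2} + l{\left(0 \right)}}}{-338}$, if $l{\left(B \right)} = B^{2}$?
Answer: $- \frac{22}{169} \approx -0.13018$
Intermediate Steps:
$q{\left(w \right)} = 2 w^{2}$ ($q{\left(w \right)} = w \left(w + \left(w + 0\right)\right) = w \left(w + w\right) = w 2 w = 2 w^{2}$)
$\frac{\sqrt{\left(q{\left(5 \right)} - 6\right)^{2} + l{\left(0 \right)}}}{-338} = \frac{\sqrt{\left(2 \cdot 5^{2} - 6\right)^{2} + 0^{2}}}{-338} = \sqrt{\left(2 \cdot 25 - 6\right)^{2} + 0} \left(- \frac{1}{338}\right) = \sqrt{\left(50 - 6\right)^{2} + 0} \left(- \frac{1}{338}\right) = \sqrt{44^{2} + 0} \left(- \frac{1}{338}\right) = \sqrt{1936 + 0} \left(- \frac{1}{338}\right) = \sqrt{1936} \left(- \frac{1}{338}\right) = 44 \left(- \frac{1}{338}\right) = - \frac{22}{169}$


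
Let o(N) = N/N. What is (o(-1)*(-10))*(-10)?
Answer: 100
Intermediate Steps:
o(N) = 1
(o(-1)*(-10))*(-10) = (1*(-10))*(-10) = -10*(-10) = 100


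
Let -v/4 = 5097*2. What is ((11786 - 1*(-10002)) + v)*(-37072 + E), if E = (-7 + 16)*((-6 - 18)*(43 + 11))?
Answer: 925399168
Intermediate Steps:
v = -40776 (v = -20388*2 = -4*10194 = -40776)
E = -11664 (E = 9*(-24*54) = 9*(-1296) = -11664)
((11786 - 1*(-10002)) + v)*(-37072 + E) = ((11786 - 1*(-10002)) - 40776)*(-37072 - 11664) = ((11786 + 10002) - 40776)*(-48736) = (21788 - 40776)*(-48736) = -18988*(-48736) = 925399168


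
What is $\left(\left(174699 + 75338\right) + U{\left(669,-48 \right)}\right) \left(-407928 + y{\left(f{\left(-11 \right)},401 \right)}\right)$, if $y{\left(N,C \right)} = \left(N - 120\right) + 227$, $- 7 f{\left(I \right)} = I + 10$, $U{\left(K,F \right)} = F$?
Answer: $- \frac{713655097794}{7} \approx -1.0195 \cdot 10^{11}$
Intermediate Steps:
$f{\left(I \right)} = - \frac{10}{7} - \frac{I}{7}$ ($f{\left(I \right)} = - \frac{I + 10}{7} = - \frac{10 + I}{7} = - \frac{10}{7} - \frac{I}{7}$)
$y{\left(N,C \right)} = 107 + N$ ($y{\left(N,C \right)} = \left(-120 + N\right) + 227 = 107 + N$)
$\left(\left(174699 + 75338\right) + U{\left(669,-48 \right)}\right) \left(-407928 + y{\left(f{\left(-11 \right)},401 \right)}\right) = \left(\left(174699 + 75338\right) - 48\right) \left(-407928 + \left(107 - - \frac{1}{7}\right)\right) = \left(250037 - 48\right) \left(-407928 + \left(107 + \left(- \frac{10}{7} + \frac{11}{7}\right)\right)\right) = 249989 \left(-407928 + \left(107 + \frac{1}{7}\right)\right) = 249989 \left(-407928 + \frac{750}{7}\right) = 249989 \left(- \frac{2854746}{7}\right) = - \frac{713655097794}{7}$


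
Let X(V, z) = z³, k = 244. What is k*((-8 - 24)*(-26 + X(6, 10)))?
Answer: -7604992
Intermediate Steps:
k*((-8 - 24)*(-26 + X(6, 10))) = 244*((-8 - 24)*(-26 + 10³)) = 244*(-32*(-26 + 1000)) = 244*(-32*974) = 244*(-31168) = -7604992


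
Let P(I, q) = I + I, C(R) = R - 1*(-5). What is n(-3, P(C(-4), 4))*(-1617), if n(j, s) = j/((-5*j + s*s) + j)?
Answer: 4851/16 ≈ 303.19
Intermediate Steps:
C(R) = 5 + R (C(R) = R + 5 = 5 + R)
P(I, q) = 2*I
n(j, s) = j/(s² - 4*j) (n(j, s) = j/((-5*j + s²) + j) = j/((s² - 5*j) + j) = j/(s² - 4*j))
n(-3, P(C(-4), 4))*(-1617) = -3/((2*(5 - 4))² - 4*(-3))*(-1617) = -3/((2*1)² + 12)*(-1617) = -3/(2² + 12)*(-1617) = -3/(4 + 12)*(-1617) = -3/16*(-1617) = 4851/16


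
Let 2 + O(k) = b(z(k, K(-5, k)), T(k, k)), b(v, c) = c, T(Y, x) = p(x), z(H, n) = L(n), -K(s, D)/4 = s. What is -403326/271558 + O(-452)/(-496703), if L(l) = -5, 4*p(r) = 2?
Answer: -28618975263/19269096182 ≈ -1.4852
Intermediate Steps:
p(r) = 1/2 (p(r) = (1/4)*2 = 1/2)
K(s, D) = -4*s
z(H, n) = -5
T(Y, x) = 1/2
O(k) = -3/2 (O(k) = -2 + 1/2 = -3/2)
-403326/271558 + O(-452)/(-496703) = -403326/271558 - 3/2/(-496703) = -403326*1/271558 - 3/2*(-1/496703) = -28809/19397 + 3/993406 = -28618975263/19269096182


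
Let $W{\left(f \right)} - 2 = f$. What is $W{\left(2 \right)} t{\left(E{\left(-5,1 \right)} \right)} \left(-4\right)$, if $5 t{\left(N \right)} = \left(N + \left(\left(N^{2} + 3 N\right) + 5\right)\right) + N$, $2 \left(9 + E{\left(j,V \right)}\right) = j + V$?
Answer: $- \frac{1136}{5} \approx -227.2$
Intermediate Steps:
$E{\left(j,V \right)} = -9 + \frac{V}{2} + \frac{j}{2}$ ($E{\left(j,V \right)} = -9 + \frac{j + V}{2} = -9 + \frac{V + j}{2} = -9 + \left(\frac{V}{2} + \frac{j}{2}\right) = -9 + \frac{V}{2} + \frac{j}{2}$)
$W{\left(f \right)} = 2 + f$
$t{\left(N \right)} = 1 + N + \frac{N^{2}}{5}$ ($t{\left(N \right)} = \frac{\left(N + \left(\left(N^{2} + 3 N\right) + 5\right)\right) + N}{5} = \frac{\left(N + \left(5 + N^{2} + 3 N\right)\right) + N}{5} = \frac{\left(5 + N^{2} + 4 N\right) + N}{5} = \frac{5 + N^{2} + 5 N}{5} = 1 + N + \frac{N^{2}}{5}$)
$W{\left(2 \right)} t{\left(E{\left(-5,1 \right)} \right)} \left(-4\right) = \left(2 + 2\right) \left(1 + \left(-9 + \frac{1}{2} \cdot 1 + \frac{1}{2} \left(-5\right)\right) + \frac{\left(-9 + \frac{1}{2} \cdot 1 + \frac{1}{2} \left(-5\right)\right)^{2}}{5}\right) \left(-4\right) = 4 \left(1 - 11 + \frac{\left(-9 + \frac{1}{2} - \frac{5}{2}\right)^{2}}{5}\right) \left(-4\right) = 4 \left(1 - 11 + \frac{\left(-11\right)^{2}}{5}\right) \left(-4\right) = 4 \left(1 - 11 + \frac{1}{5} \cdot 121\right) \left(-4\right) = 4 \left(1 - 11 + \frac{121}{5}\right) \left(-4\right) = 4 \cdot \frac{71}{5} \left(-4\right) = 4 \left(- \frac{284}{5}\right) = - \frac{1136}{5}$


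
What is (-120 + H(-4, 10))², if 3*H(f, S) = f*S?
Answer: 160000/9 ≈ 17778.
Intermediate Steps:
H(f, S) = S*f/3 (H(f, S) = (f*S)/3 = (S*f)/3 = S*f/3)
(-120 + H(-4, 10))² = (-120 + (⅓)*10*(-4))² = (-120 - 40/3)² = (-400/3)² = 160000/9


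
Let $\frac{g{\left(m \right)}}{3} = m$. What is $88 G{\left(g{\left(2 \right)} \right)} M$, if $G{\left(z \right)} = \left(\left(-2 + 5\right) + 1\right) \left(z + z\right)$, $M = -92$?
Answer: $-388608$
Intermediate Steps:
$g{\left(m \right)} = 3 m$
$G{\left(z \right)} = 8 z$ ($G{\left(z \right)} = \left(3 + 1\right) 2 z = 4 \cdot 2 z = 8 z$)
$88 G{\left(g{\left(2 \right)} \right)} M = 88 \cdot 8 \cdot 3 \cdot 2 \left(-92\right) = 88 \cdot 8 \cdot 6 \left(-92\right) = 88 \cdot 48 \left(-92\right) = 4224 \left(-92\right) = -388608$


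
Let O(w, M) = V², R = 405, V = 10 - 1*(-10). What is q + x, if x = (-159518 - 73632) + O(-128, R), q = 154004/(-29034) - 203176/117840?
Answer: -16590564868403/71278470 ≈ -2.3276e+5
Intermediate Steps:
V = 20 (V = 10 + 10 = 20)
O(w, M) = 400 (O(w, M) = 20² = 400)
q = -500975903/71278470 (q = 154004*(-1/29034) - 203176*1/117840 = -77002/14517 - 25397/14730 = -500975903/71278470 ≈ -7.0284)
x = -232750 (x = (-159518 - 73632) + 400 = -233150 + 400 = -232750)
q + x = -500975903/71278470 - 232750 = -16590564868403/71278470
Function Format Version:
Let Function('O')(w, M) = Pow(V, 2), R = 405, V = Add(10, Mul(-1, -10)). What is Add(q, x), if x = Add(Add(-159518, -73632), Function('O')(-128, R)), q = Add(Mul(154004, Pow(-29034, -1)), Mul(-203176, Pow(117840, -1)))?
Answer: Rational(-16590564868403, 71278470) ≈ -2.3276e+5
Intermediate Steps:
V = 20 (V = Add(10, 10) = 20)
Function('O')(w, M) = 400 (Function('O')(w, M) = Pow(20, 2) = 400)
q = Rational(-500975903, 71278470) (q = Add(Mul(154004, Rational(-1, 29034)), Mul(-203176, Rational(1, 117840))) = Add(Rational(-77002, 14517), Rational(-25397, 14730)) = Rational(-500975903, 71278470) ≈ -7.0284)
x = -232750 (x = Add(Add(-159518, -73632), 400) = Add(-233150, 400) = -232750)
Add(q, x) = Add(Rational(-500975903, 71278470), -232750) = Rational(-16590564868403, 71278470)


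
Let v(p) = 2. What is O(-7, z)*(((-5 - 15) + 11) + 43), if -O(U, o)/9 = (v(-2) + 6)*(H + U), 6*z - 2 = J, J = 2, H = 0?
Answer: 17136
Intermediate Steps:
z = ⅔ (z = ⅓ + (⅙)*2 = ⅓ + ⅓ = ⅔ ≈ 0.66667)
O(U, o) = -72*U (O(U, o) = -9*(2 + 6)*(0 + U) = -72*U)
O(-7, z)*(((-5 - 15) + 11) + 43) = (-72*(-7))*(((-5 - 15) + 11) + 43) = 504*((-20 + 11) + 43) = 504*(-9 + 43) = 504*34 = 17136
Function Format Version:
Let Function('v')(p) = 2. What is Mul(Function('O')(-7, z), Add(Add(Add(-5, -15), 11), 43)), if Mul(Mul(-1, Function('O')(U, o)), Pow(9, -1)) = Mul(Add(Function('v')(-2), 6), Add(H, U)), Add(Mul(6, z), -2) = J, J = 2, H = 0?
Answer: 17136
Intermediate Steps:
z = Rational(2, 3) (z = Add(Rational(1, 3), Mul(Rational(1, 6), 2)) = Add(Rational(1, 3), Rational(1, 3)) = Rational(2, 3) ≈ 0.66667)
Function('O')(U, o) = Mul(-72, U) (Function('O')(U, o) = Mul(-9, Mul(Add(2, 6), Add(0, U))) = Mul(-9, Mul(8, U)) = Mul(-72, U))
Mul(Function('O')(-7, z), Add(Add(Add(-5, -15), 11), 43)) = Mul(Mul(-72, -7), Add(Add(Add(-5, -15), 11), 43)) = Mul(504, Add(Add(-20, 11), 43)) = Mul(504, Add(-9, 43)) = Mul(504, 34) = 17136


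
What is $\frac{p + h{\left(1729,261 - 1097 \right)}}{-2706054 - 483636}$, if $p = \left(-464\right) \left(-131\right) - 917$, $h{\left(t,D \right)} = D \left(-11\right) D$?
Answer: $\frac{41683}{17430} \approx 2.3915$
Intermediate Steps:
$h{\left(t,D \right)} = - 11 D^{2}$ ($h{\left(t,D \right)} = - 11 D D = - 11 D^{2}$)
$p = 59867$ ($p = 60784 - 917 = 59867$)
$\frac{p + h{\left(1729,261 - 1097 \right)}}{-2706054 - 483636} = \frac{59867 - 11 \left(261 - 1097\right)^{2}}{-2706054 - 483636} = \frac{59867 - 11 \left(261 - 1097\right)^{2}}{-3189690} = \left(59867 - 11 \left(-836\right)^{2}\right) \left(- \frac{1}{3189690}\right) = \left(59867 - 7687856\right) \left(- \frac{1}{3189690}\right) = \left(-7627989\right) \left(- \frac{1}{3189690}\right) = \frac{41683}{17430}$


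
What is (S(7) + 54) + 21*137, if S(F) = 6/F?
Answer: 20523/7 ≈ 2931.9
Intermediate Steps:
(S(7) + 54) + 21*137 = (6/7 + 54) + 21*137 = (6*(⅐) + 54) + 2877 = (6/7 + 54) + 2877 = 384/7 + 2877 = 20523/7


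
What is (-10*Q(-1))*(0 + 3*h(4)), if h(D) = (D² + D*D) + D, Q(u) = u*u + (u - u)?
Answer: -1080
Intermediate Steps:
Q(u) = u² (Q(u) = u² + 0 = u²)
h(D) = D + 2*D² (h(D) = (D² + D²) + D = 2*D² + D = D + 2*D²)
(-10*Q(-1))*(0 + 3*h(4)) = (-10*(-1)²)*(0 + 3*(4*(1 + 2*4))) = (-10*1)*(0 + 3*(4*(1 + 8))) = -10*(0 + 3*(4*9)) = -10*(0 + 3*36) = -10*(0 + 108) = -10*108 = -1080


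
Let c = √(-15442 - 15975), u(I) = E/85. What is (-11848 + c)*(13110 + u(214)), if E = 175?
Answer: -2640978440/17 + 222905*I*√31417/17 ≈ -1.5535e+8 + 2.3241e+6*I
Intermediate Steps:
u(I) = 35/17 (u(I) = 175/85 = 175*(1/85) = 35/17)
c = I*√31417 (c = √(-31417) = I*√31417 ≈ 177.25*I)
(-11848 + c)*(13110 + u(214)) = (-11848 + I*√31417)*(13110 + 35/17) = (-11848 + I*√31417)*(222905/17) = -2640978440/17 + 222905*I*√31417/17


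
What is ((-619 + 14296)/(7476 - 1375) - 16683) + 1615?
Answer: -91916191/6101 ≈ -15066.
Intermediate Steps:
((-619 + 14296)/(7476 - 1375) - 16683) + 1615 = (13677/6101 - 16683) + 1615 = -101769306/6101 + 1615 = -91916191/6101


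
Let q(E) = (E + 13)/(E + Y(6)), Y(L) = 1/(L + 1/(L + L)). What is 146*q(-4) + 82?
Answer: -36481/140 ≈ -260.58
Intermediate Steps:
Y(L) = 1/(L + 1/(2*L))
q(E) = (13 + E)/(12/73 + E) (q(E) = (E + 13)/(E + 2*6/(1 + 2*6²)) = (13 + E)/(E + 2*6/(1 + 2*36)) = (13 + E)/(E + 2*6/(1 + 72)) = (13 + E)/(E + 2*6/73) = (13 + E)/(E + 2*6*(1/73)) = (13 + E)/(E + 12/73) = (13 + E)/(12/73 + E))
146*q(-4) + 82 = 146*(73*(13 - 4)/(12 + 73*(-4))) + 82 = 146*(73*9/(12 - 292)) + 82 = 146*(73*9/(-280)) + 82 = 146*(73*(-1/280)*9) + 82 = 146*(-657/280) + 82 = -47961/140 + 82 = -36481/140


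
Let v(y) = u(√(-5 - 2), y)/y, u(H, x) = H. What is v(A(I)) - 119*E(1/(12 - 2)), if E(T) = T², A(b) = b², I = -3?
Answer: -119/100 + I*√7/9 ≈ -1.19 + 0.29397*I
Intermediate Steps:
v(y) = I*√7/y (v(y) = √(-5 - 2)/y = √(-7)/y = (I*√7)/y = I*√7/y)
v(A(I)) - 119*E(1/(12 - 2)) = I*√7/((-3)²) - 119/(12 - 2)² = I*√7/9 - 119*(1/10)² = I*√7*(⅑) - 119*(⅒)² = I*√7/9 - 119*1/100 = I*√7/9 - 119/100 = -119/100 + I*√7/9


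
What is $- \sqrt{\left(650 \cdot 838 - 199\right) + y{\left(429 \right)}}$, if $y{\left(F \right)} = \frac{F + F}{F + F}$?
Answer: $- \sqrt{544502} \approx -737.9$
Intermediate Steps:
$y{\left(F \right)} = 1$ ($y{\left(F \right)} = \frac{2 F}{2 F} = 2 F \frac{1}{2 F} = 1$)
$- \sqrt{\left(650 \cdot 838 - 199\right) + y{\left(429 \right)}} = - \sqrt{\left(650 \cdot 838 - 199\right) + 1} = - \sqrt{\left(544700 - 199\right) + 1} = - \sqrt{544501 + 1} = - \sqrt{544502}$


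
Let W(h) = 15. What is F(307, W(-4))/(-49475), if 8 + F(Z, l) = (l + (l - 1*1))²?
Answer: -833/49475 ≈ -0.016837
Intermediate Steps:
F(Z, l) = -8 + (-1 + 2*l)² (F(Z, l) = -8 + (l + (l - 1*1))² = -8 + (l + (l - 1))² = -8 + (l + (-1 + l))² = -8 + (-1 + 2*l)²)
F(307, W(-4))/(-49475) = (-8 + (-1 + 2*15)²)/(-49475) = (-8 + (-1 + 30)²)*(-1/49475) = (-8 + 29²)*(-1/49475) = (-8 + 841)*(-1/49475) = 833*(-1/49475) = -833/49475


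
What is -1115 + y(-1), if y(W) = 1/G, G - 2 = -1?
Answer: -1114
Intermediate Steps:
G = 1 (G = 2 - 1 = 1)
y(W) = 1 (y(W) = 1/1 = 1)
-1115 + y(-1) = -1115 + 1 = -1114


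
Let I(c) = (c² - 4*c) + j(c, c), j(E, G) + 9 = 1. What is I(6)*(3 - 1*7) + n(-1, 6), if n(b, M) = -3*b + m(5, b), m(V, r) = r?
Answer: -14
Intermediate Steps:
j(E, G) = -8 (j(E, G) = -9 + 1 = -8)
I(c) = -8 + c² - 4*c (I(c) = (c² - 4*c) - 8 = -8 + c² - 4*c)
n(b, M) = -2*b (n(b, M) = -3*b + b = -2*b)
I(6)*(3 - 1*7) + n(-1, 6) = (-8 + 6² - 4*6)*(3 - 1*7) - 2*(-1) = (-8 + 36 - 24)*(3 - 7) + 2 = 4*(-4) + 2 = -16 + 2 = -14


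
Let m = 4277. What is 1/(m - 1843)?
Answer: 1/2434 ≈ 0.00041085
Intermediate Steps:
1/(m - 1843) = 1/(4277 - 1843) = 1/2434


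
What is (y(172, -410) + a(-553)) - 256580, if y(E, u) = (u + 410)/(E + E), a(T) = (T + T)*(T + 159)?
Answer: 179184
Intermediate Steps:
a(T) = 2*T*(159 + T) (a(T) = (2*T)*(159 + T) = 2*T*(159 + T))
y(E, u) = (410 + u)/(2*E) (y(E, u) = (410 + u)/((2*E)) = (410 + u)*(1/(2*E)) = (410 + u)/(2*E))
(y(172, -410) + a(-553)) - 256580 = ((½)*(410 - 410)/172 + 2*(-553)*(159 - 553)) - 256580 = ((½)*(1/172)*0 + 2*(-553)*(-394)) - 256580 = (0 + 435764) - 256580 = 435764 - 256580 = 179184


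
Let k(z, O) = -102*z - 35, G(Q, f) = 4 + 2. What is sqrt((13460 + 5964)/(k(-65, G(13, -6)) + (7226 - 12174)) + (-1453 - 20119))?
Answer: 2*I*sqrt(1624566945)/549 ≈ 146.83*I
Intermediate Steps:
G(Q, f) = 6
k(z, O) = -35 - 102*z
sqrt((13460 + 5964)/(k(-65, G(13, -6)) + (7226 - 12174)) + (-1453 - 20119)) = sqrt((13460 + 5964)/((-35 - 102*(-65)) + (7226 - 12174)) + (-1453 - 20119)) = sqrt(19424/((-35 + 6630) - 4948) - 21572) = sqrt(19424/(6595 - 4948) - 21572) = sqrt(19424/1647 - 21572) = sqrt(-35509660/1647) = 2*I*sqrt(1624566945)/549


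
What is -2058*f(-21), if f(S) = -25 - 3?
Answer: 57624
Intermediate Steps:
f(S) = -28
-2058*f(-21) = -2058*(-28) = 57624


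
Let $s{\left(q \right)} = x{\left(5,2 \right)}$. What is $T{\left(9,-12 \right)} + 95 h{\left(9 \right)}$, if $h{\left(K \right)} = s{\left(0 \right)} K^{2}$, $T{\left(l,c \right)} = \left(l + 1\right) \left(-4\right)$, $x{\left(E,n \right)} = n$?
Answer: $15350$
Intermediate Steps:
$s{\left(q \right)} = 2$
$T{\left(l,c \right)} = -4 - 4 l$ ($T{\left(l,c \right)} = \left(1 + l\right) \left(-4\right) = -4 - 4 l$)
$h{\left(K \right)} = 2 K^{2}$
$T{\left(9,-12 \right)} + 95 h{\left(9 \right)} = \left(-4 - 36\right) + 95 \cdot 2 \cdot 9^{2} = \left(-4 - 36\right) + 95 \cdot 2 \cdot 81 = -40 + 95 \cdot 162 = -40 + 15390 = 15350$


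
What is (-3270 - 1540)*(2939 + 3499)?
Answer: -30966780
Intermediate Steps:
(-3270 - 1540)*(2939 + 3499) = -4810*6438 = -30966780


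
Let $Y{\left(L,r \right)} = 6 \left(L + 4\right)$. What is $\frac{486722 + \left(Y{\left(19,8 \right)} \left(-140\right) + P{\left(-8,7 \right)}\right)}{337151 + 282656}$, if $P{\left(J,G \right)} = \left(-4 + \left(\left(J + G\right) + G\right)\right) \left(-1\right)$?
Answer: $\frac{467400}{619807} \approx 0.75411$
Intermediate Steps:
$Y{\left(L,r \right)} = 24 + 6 L$ ($Y{\left(L,r \right)} = 6 \left(4 + L\right) = 24 + 6 L$)
$P{\left(J,G \right)} = 4 - J - 2 G$ ($P{\left(J,G \right)} = \left(-4 + \left(\left(G + J\right) + G\right)\right) \left(-1\right) = \left(-4 + \left(J + 2 G\right)\right) \left(-1\right) = \left(-4 + J + 2 G\right) \left(-1\right) = 4 - J - 2 G$)
$\frac{486722 + \left(Y{\left(19,8 \right)} \left(-140\right) + P{\left(-8,7 \right)}\right)}{337151 + 282656} = \frac{486722 + \left(\left(24 + 6 \cdot 19\right) \left(-140\right) - 2\right)}{337151 + 282656} = \frac{486722 + \left(\left(24 + 114\right) \left(-140\right) + \left(4 + 8 - 14\right)\right)}{619807} = \left(486722 + \left(138 \left(-140\right) - 2\right)\right) \frac{1}{619807} = \left(486722 - 19322\right) \frac{1}{619807} = 467400 \cdot \frac{1}{619807} = \frac{467400}{619807}$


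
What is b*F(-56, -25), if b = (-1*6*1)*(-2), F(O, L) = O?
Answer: -672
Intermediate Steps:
b = 12 (b = -6*1*(-2) = -6*(-2) = 12)
b*F(-56, -25) = 12*(-56) = -672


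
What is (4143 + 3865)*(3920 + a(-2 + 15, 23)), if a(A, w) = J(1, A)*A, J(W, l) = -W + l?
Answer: 32640608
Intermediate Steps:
J(W, l) = l - W
a(A, w) = A*(-1 + A) (a(A, w) = (A - 1*1)*A = (A - 1)*A = (-1 + A)*A = A*(-1 + A))
(4143 + 3865)*(3920 + a(-2 + 15, 23)) = (4143 + 3865)*(3920 + (-2 + 15)*(-1 + (-2 + 15))) = 8008*(3920 + 13*(-1 + 13)) = 8008*(3920 + 13*12) = 8008*(3920 + 156) = 8008*4076 = 32640608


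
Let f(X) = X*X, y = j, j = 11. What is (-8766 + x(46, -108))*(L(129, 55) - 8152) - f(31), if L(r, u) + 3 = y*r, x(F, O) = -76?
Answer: 59558751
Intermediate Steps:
y = 11
L(r, u) = -3 + 11*r
f(X) = X²
(-8766 + x(46, -108))*(L(129, 55) - 8152) - f(31) = (-8766 - 76)*((-3 + 11*129) - 8152) - 1*31² = -8842*((-3 + 1419) - 8152) - 1*961 = -8842*(1416 - 8152) - 961 = -8842*(-6736) - 961 = 59559712 - 961 = 59558751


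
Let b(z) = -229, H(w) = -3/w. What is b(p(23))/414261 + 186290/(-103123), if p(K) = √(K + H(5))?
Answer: -337101733/186549507 ≈ -1.8070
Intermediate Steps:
p(K) = √(-⅗ + K) (p(K) = √(K - 3/5) = √(K - 3*⅕) = √(K - ⅗) = √(-⅗ + K))
b(p(23))/414261 + 186290/(-103123) = -229/414261 + 186290/(-103123) = -229*1/414261 + 186290*(-1/103123) = -1/1809 - 186290/103123 = -337101733/186549507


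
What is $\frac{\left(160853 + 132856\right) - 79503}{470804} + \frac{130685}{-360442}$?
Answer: $\frac{1960227289}{21212191921} \approx 0.09241$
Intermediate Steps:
$\frac{\left(160853 + 132856\right) - 79503}{470804} + \frac{130685}{-360442} = \left(293709 - 79503\right) \frac{1}{470804} + 130685 \left(- \frac{1}{360442}\right) = 214206 \cdot \frac{1}{470804} - \frac{130685}{360442} = \frac{107103}{235402} - \frac{130685}{360442} = \frac{1960227289}{21212191921}$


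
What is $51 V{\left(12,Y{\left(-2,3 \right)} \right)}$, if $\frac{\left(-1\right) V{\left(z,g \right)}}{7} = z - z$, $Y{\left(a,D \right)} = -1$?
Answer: $0$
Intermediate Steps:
$V{\left(z,g \right)} = 0$ ($V{\left(z,g \right)} = - 7 \left(z - z\right) = \left(-7\right) 0 = 0$)
$51 V{\left(12,Y{\left(-2,3 \right)} \right)} = 51 \cdot 0 = 0$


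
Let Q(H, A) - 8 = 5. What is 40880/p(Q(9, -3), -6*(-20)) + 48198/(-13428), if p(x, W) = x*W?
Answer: 657983/29094 ≈ 22.616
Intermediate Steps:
Q(H, A) = 13 (Q(H, A) = 8 + 5 = 13)
p(x, W) = W*x
40880/p(Q(9, -3), -6*(-20)) + 48198/(-13428) = 40880/((-6*(-20)*13)) + 48198/(-13428) = 40880/((120*13)) + 48198*(-1/13428) = 40880/1560 - 8033/2238 = 40880*(1/1560) - 8033/2238 = 1022/39 - 8033/2238 = 657983/29094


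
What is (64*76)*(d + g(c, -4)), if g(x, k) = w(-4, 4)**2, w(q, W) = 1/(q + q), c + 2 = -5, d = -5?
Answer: -24244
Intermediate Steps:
c = -7 (c = -2 - 5 = -7)
w(q, W) = 1/(2*q)
g(x, k) = 1/64 (g(x, k) = ((1/2)/(-4))**2 = ((1/2)*(-1/4))**2 = (-1/8)**2 = 1/64)
(64*76)*(d + g(c, -4)) = (64*76)*(-5 + 1/64) = 4864*(-319/64) = -24244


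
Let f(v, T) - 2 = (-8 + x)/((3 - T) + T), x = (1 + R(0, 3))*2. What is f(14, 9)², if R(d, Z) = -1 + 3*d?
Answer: 4/9 ≈ 0.44444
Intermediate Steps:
x = 0 (x = (1 + (-1 + 3*0))*2 = (1 + (-1 + 0))*2 = (1 - 1)*2 = 0*2 = 0)
f(v, T) = -⅔ (f(v, T) = 2 + (-8 + 0)/((3 - T) + T) = 2 - 8/3 = -⅔)
f(14, 9)² = (-⅔)² = 4/9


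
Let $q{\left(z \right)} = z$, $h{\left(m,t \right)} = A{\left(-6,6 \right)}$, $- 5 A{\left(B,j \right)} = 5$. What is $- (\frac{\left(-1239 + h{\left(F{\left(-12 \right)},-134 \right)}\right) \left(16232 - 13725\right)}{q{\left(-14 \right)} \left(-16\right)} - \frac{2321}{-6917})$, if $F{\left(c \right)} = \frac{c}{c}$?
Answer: $\frac{2687777457}{193676} \approx 13878.0$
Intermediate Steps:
$A{\left(B,j \right)} = -1$ ($A{\left(B,j \right)} = \left(- \frac{1}{5}\right) 5 = -1$)
$F{\left(c \right)} = 1$
$h{\left(m,t \right)} = -1$
$- (\frac{\left(-1239 + h{\left(F{\left(-12 \right)},-134 \right)}\right) \left(16232 - 13725\right)}{q{\left(-14 \right)} \left(-16\right)} - \frac{2321}{-6917}) = - (\frac{\left(-1239 - 1\right) \left(16232 - 13725\right)}{\left(-14\right) \left(-16\right)} - \frac{2321}{-6917}) = - (\frac{\left(-1240\right) 2507}{224} - - \frac{2321}{6917}) = - (\left(-3108680\right) \frac{1}{224} + \frac{2321}{6917}) = - (- \frac{388585}{28} + \frac{2321}{6917}) = \left(-1\right) \left(- \frac{2687777457}{193676}\right) = \frac{2687777457}{193676}$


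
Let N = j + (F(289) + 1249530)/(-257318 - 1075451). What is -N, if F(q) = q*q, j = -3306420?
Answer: 4406695410031/1332769 ≈ 3.3064e+6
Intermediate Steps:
F(q) = q**2
N = -4406695410031/1332769 (N = -3306420 + (289**2 + 1249530)/(-257318 - 1075451) = -3306420 + (83521 + 1249530)/(-1332769) = -3306420 + 1333051*(-1/1332769) = -3306420 - 1333051/1332769 = -4406695410031/1332769 ≈ -3.3064e+6)
-N = -1*(-4406695410031/1332769) = 4406695410031/1332769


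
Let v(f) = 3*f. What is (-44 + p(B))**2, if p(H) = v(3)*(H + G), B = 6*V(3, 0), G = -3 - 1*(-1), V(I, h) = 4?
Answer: 23716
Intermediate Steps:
G = -2 (G = -3 + 1 = -2)
B = 24 (B = 6*4 = 24)
p(H) = -18 + 9*H (p(H) = (3*3)*(H - 2) = 9*(-2 + H) = -18 + 9*H)
(-44 + p(B))**2 = (-44 + (-18 + 9*24))**2 = (-44 + (-18 + 216))**2 = (-44 + 198)**2 = 154**2 = 23716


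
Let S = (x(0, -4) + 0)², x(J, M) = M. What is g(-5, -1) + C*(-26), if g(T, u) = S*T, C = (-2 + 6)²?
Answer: -496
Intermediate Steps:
C = 16 (C = 4² = 16)
S = 16 (S = (-4 + 0)² = (-4)² = 16)
g(T, u) = 16*T
g(-5, -1) + C*(-26) = 16*(-5) + 16*(-26) = -80 - 416 = -496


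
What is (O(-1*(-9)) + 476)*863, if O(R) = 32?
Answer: 438404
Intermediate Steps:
(O(-1*(-9)) + 476)*863 = (32 + 476)*863 = 508*863 = 438404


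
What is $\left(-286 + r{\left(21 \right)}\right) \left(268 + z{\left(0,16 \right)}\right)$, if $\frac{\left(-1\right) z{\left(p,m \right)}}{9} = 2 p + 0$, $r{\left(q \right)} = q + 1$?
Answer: $-70752$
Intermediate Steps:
$r{\left(q \right)} = 1 + q$
$z{\left(p,m \right)} = - 18 p$ ($z{\left(p,m \right)} = - 9 \left(2 p + 0\right) = - 9 \cdot 2 p = - 18 p$)
$\left(-286 + r{\left(21 \right)}\right) \left(268 + z{\left(0,16 \right)}\right) = \left(-286 + \left(1 + 21\right)\right) \left(268 - 0\right) = \left(-286 + 22\right) \left(268 + 0\right) = \left(-264\right) 268 = -70752$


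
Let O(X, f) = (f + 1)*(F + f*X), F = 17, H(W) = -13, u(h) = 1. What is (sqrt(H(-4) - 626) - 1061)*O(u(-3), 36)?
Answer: -2080621 + 5883*I*sqrt(71) ≈ -2.0806e+6 + 49571.0*I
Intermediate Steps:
O(X, f) = (1 + f)*(17 + X*f) (O(X, f) = (f + 1)*(17 + f*X) = (1 + f)*(17 + X*f))
(sqrt(H(-4) - 626) - 1061)*O(u(-3), 36) = (sqrt(-13 - 626) - 1061)*(17 + 17*36 + 1*36 + 1*36**2) = (sqrt(-639) - 1061)*(17 + 612 + 36 + 1*1296) = (3*I*sqrt(71) - 1061)*(17 + 612 + 36 + 1296) = (-1061 + 3*I*sqrt(71))*1961 = -2080621 + 5883*I*sqrt(71)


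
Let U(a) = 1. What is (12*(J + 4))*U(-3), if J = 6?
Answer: 120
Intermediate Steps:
(12*(J + 4))*U(-3) = (12*(6 + 4))*1 = (12*10)*1 = 120*1 = 120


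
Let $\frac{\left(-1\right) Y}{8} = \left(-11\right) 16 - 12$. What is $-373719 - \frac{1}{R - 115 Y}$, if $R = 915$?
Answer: $- \frac{64296485354}{172045} \approx -3.7372 \cdot 10^{5}$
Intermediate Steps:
$Y = 1504$ ($Y = - 8 \left(\left(-11\right) 16 - 12\right) = - 8 \left(-176 - 12\right) = \left(-8\right) \left(-188\right) = 1504$)
$-373719 - \frac{1}{R - 115 Y} = -373719 - \frac{1}{915 - 172960} = -373719 - \frac{1}{-172045} = -373719 - - \frac{1}{172045} = -373719 + \frac{1}{172045} = - \frac{64296485354}{172045}$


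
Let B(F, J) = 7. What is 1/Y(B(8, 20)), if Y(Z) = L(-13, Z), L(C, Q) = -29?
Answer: -1/29 ≈ -0.034483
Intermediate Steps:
Y(Z) = -29
1/Y(B(8, 20)) = 1/(-29) = -1/29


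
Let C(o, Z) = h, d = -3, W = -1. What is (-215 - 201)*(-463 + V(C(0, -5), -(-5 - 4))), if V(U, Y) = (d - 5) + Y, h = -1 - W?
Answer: 192192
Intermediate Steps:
h = 0 (h = -1 - 1*(-1) = -1 + 1 = 0)
C(o, Z) = 0
V(U, Y) = -8 + Y (V(U, Y) = (-3 - 5) + Y = -8 + Y)
(-215 - 201)*(-463 + V(C(0, -5), -(-5 - 4))) = (-215 - 201)*(-463 + (-8 - (-5 - 4))) = -416*(-463 + (-8 - 1*(-9))) = -416*(-463 + (-8 + 9)) = -416*(-463 + 1) = -416*(-462) = 192192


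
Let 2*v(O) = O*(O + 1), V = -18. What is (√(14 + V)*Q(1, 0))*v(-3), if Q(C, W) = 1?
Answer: 6*I ≈ 6.0*I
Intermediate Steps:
v(O) = O*(1 + O)/2 (v(O) = (O*(O + 1))/2 = (O*(1 + O))/2 = O*(1 + O)/2)
(√(14 + V)*Q(1, 0))*v(-3) = (√(14 - 18)*1)*((½)*(-3)*(1 - 3)) = (√(-4)*1)*((½)*(-3)*(-2)) = ((2*I)*1)*3 = (2*I)*3 = 6*I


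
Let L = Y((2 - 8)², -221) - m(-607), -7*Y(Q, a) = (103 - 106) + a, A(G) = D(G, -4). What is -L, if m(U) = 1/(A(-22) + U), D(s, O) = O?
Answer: -19553/611 ≈ -32.002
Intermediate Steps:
A(G) = -4
m(U) = 1/(-4 + U)
Y(Q, a) = 3/7 - a/7 (Y(Q, a) = -((103 - 106) + a)/7 = -(-3 + a)/7 = 3/7 - a/7)
L = 19553/611 (L = (3/7 - ⅐*(-221)) - 1/(-4 - 607) = (3/7 + 221/7) - 1/(-611) = 32 - 1*(-1/611) = 32 + 1/611 = 19553/611 ≈ 32.002)
-L = -1*19553/611 = -19553/611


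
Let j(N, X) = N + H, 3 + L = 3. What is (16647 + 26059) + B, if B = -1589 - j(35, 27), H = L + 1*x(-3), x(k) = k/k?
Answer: 41081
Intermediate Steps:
x(k) = 1
L = 0 (L = -3 + 3 = 0)
H = 1 (H = 0 + 1*1 = 0 + 1 = 1)
j(N, X) = 1 + N (j(N, X) = N + 1 = 1 + N)
B = -1625 (B = -1589 - (1 + 35) = -1589 - 1*36 = -1589 - 36 = -1625)
(16647 + 26059) + B = (16647 + 26059) - 1625 = 42706 - 1625 = 41081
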